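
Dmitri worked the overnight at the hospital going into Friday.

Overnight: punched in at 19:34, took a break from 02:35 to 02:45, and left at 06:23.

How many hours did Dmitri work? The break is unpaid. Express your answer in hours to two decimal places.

10.65 hours

Overnight: 19:34 → midnight = 4 h 26 min; midnight → 06:23 = 6 h 23 min; span 10 h 49 min; less 10 min break → 10 h 39 min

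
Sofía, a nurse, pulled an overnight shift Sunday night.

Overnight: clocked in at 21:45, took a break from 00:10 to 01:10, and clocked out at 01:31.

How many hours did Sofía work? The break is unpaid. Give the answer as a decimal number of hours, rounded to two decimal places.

2.77 hours

Overnight: 21:45 → midnight = 2 h 15 min; midnight → 01:31 = 1 h 31 min; span 3 h 46 min; less 60 min break → 2 h 46 min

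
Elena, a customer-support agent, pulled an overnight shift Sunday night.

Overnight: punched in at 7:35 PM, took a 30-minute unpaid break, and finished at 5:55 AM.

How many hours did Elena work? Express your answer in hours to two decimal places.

Overnight: 7:35 PM → midnight = 4 h 25 min; midnight → 5:55 AM = 5 h 55 min; span 10 h 20 min; less 30 min break → 9 h 50 min

9.83 hours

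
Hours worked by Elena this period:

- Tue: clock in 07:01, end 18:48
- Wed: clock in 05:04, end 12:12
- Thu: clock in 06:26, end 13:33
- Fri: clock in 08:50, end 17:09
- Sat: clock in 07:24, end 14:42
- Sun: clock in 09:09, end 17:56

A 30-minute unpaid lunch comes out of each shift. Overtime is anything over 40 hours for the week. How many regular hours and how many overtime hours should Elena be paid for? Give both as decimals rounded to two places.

Tue: 07:01–18:48 = 11 h 47 min; less 30 min break → 11 h 17 min
Wed: 05:04–12:12 = 7 h 8 min; less 30 min break → 6 h 38 min
Thu: 06:26–13:33 = 7 h 7 min; less 30 min break → 6 h 37 min
Fri: 08:50–17:09 = 8 h 19 min; less 30 min break → 7 h 49 min
Sat: 07:24–14:42 = 7 h 18 min; less 30 min break → 6 h 48 min
Sun: 09:09–17:56 = 8 h 47 min; less 30 min break → 8 h 17 min
Total worked: 47 h 26 min = 47.43 h.
Threshold 40 h → overtime 7 h 26 min, regular 40 h 0 min.

Regular 40.00 hours, overtime 7.43 hours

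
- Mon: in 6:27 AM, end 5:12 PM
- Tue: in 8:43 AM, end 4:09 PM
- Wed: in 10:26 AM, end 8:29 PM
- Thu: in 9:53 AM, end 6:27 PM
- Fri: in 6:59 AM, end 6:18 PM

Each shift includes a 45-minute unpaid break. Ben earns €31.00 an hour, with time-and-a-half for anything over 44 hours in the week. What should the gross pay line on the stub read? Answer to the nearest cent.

Mon: 6:27 AM–5:12 PM = 10 h 45 min; less 45 min break → 10 h 0 min
Tue: 8:43 AM–4:09 PM = 7 h 26 min; less 45 min break → 6 h 41 min
Wed: 10:26 AM–8:29 PM = 10 h 3 min; less 45 min break → 9 h 18 min
Thu: 9:53 AM–6:27 PM = 8 h 34 min; less 45 min break → 7 h 49 min
Fri: 6:59 AM–6:18 PM = 11 h 19 min; less 45 min break → 10 h 34 min
Total worked: 44 h 22 min = 2662 min.
Regular 44 h 0 min = 2640 min at €31.00/h; overtime 0 h 22 min = 22 min at €46.50/h.
Pay = (2640 × €31.00 + 22 × €46.50) ÷ 60 = €1381.05.

€1381.05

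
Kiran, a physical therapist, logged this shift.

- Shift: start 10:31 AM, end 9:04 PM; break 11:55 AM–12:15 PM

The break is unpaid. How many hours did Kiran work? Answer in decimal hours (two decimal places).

10.22 hours

Shift: 10:31 AM–9:04 PM = 10 h 33 min; less 20 min break → 10 h 13 min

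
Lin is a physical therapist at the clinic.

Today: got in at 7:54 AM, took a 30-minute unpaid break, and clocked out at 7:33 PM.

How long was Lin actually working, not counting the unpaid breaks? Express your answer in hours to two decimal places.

11.15 hours

Today: 7:54 AM–7:33 PM = 11 h 39 min; less 30 min break → 11 h 9 min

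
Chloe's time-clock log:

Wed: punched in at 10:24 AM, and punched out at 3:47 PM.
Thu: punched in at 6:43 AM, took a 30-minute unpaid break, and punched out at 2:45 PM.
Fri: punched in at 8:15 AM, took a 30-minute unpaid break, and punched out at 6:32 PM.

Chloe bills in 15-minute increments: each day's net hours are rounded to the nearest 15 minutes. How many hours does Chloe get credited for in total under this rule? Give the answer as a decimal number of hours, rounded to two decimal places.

Wed: 10:24 AM–3:47 PM = 5 h 23 min → rounds to 5 h 30 min
Thu: 6:43 AM–2:45 PM = 8 h 2 min − 30 min = 7 h 32 min → rounds to 7 h 30 min
Fri: 8:15 AM–6:32 PM = 10 h 17 min − 30 min = 9 h 47 min → rounds to 9 h 45 min
Total credited: 22 h 45 min.

22.75 hours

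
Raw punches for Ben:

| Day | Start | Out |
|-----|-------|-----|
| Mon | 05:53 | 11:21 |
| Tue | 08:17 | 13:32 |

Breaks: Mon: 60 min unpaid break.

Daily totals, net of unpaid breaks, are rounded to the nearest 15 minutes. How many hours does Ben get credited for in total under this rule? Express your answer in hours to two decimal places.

9.75 hours

Mon: 05:53–11:21 = 5 h 28 min − 60 min = 4 h 28 min → rounds to 4 h 30 min
Tue: 08:17–13:32 = 5 h 15 min → rounds to 5 h 15 min
Total credited: 9 h 45 min.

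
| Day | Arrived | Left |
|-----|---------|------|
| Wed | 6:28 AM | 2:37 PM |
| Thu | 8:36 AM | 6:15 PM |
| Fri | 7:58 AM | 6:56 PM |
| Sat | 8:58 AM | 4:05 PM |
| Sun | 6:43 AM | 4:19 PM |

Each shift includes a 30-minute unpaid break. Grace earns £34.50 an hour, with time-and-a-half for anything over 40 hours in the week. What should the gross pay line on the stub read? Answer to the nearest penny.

£1534.39

Wed: 6:28 AM–2:37 PM = 8 h 9 min; less 30 min break → 7 h 39 min
Thu: 8:36 AM–6:15 PM = 9 h 39 min; less 30 min break → 9 h 9 min
Fri: 7:58 AM–6:56 PM = 10 h 58 min; less 30 min break → 10 h 28 min
Sat: 8:58 AM–4:05 PM = 7 h 7 min; less 30 min break → 6 h 37 min
Sun: 6:43 AM–4:19 PM = 9 h 36 min; less 30 min break → 9 h 6 min
Total worked: 42 h 59 min = 2579 min.
Regular 40 h 0 min = 2400 min at £34.50/h; overtime 2 h 59 min = 179 min at £51.75/h.
Pay = (2400 × £34.50 + 179 × £51.75) ÷ 60 = £1534.39.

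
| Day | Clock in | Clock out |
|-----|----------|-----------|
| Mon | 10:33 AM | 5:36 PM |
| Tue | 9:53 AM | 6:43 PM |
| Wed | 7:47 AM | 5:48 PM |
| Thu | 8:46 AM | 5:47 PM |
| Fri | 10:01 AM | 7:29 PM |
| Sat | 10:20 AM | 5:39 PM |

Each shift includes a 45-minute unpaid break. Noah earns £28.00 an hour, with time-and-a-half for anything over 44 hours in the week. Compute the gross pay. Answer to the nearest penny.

Mon: 10:33 AM–5:36 PM = 7 h 3 min; less 45 min break → 6 h 18 min
Tue: 9:53 AM–6:43 PM = 8 h 50 min; less 45 min break → 8 h 5 min
Wed: 7:47 AM–5:48 PM = 10 h 1 min; less 45 min break → 9 h 16 min
Thu: 8:46 AM–5:47 PM = 9 h 1 min; less 45 min break → 8 h 16 min
Fri: 10:01 AM–7:29 PM = 9 h 28 min; less 45 min break → 8 h 43 min
Sat: 10:20 AM–5:39 PM = 7 h 19 min; less 45 min break → 6 h 34 min
Total worked: 47 h 12 min = 2832 min.
Regular 44 h 0 min = 2640 min at £28.00/h; overtime 3 h 12 min = 192 min at £42.00/h.
Pay = (2640 × £28.00 + 192 × £42.00) ÷ 60 = £1366.40.

£1366.40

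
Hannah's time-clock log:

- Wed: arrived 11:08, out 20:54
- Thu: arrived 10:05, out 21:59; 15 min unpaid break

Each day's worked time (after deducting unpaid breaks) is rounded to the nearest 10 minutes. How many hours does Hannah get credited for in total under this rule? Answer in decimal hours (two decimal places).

Wed: 11:08–20:54 = 9 h 46 min → rounds to 9 h 50 min
Thu: 10:05–21:59 = 11 h 54 min − 15 min = 11 h 39 min → rounds to 11 h 40 min
Total credited: 21 h 30 min.

21.50 hours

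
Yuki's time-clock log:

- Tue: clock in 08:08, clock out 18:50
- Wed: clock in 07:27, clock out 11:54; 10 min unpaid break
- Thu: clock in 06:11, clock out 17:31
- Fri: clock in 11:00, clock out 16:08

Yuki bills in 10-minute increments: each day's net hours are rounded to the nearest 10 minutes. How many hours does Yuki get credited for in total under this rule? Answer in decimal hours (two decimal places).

31.50 hours

Tue: 08:08–18:50 = 10 h 42 min → rounds to 10 h 40 min
Wed: 07:27–11:54 = 4 h 27 min − 10 min = 4 h 17 min → rounds to 4 h 20 min
Thu: 06:11–17:31 = 11 h 20 min → rounds to 11 h 20 min
Fri: 11:00–16:08 = 5 h 8 min → rounds to 5 h 10 min
Total credited: 31 h 30 min.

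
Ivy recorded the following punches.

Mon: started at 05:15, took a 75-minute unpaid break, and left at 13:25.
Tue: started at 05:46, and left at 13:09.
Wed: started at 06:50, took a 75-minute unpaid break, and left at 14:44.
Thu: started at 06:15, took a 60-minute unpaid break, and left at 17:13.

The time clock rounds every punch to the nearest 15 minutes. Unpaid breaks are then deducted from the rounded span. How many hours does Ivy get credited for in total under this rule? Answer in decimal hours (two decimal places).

31.25 hours

Mon: in 05:15→05:15, out 13:25→13:30; 8 h 15 min − 75 min = 7 h 0 min
Tue: in 05:46→05:45, out 13:09→13:15; 7 h 30 min
Wed: in 06:50→06:45, out 14:44→14:45; 8 h 0 min − 75 min = 6 h 45 min
Thu: in 06:15→06:15, out 17:13→17:15; 11 h 0 min − 60 min = 10 h 0 min
Total credited: 31 h 15 min.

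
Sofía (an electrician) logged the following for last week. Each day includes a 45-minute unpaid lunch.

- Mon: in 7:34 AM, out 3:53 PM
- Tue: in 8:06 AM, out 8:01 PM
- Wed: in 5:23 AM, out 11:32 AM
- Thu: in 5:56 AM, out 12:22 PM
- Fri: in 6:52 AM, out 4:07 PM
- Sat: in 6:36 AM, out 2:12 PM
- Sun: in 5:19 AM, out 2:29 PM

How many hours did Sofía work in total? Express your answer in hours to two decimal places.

53.58 hours

Mon: 7:34 AM–3:53 PM = 8 h 19 min; less 45 min break → 7 h 34 min
Tue: 8:06 AM–8:01 PM = 11 h 55 min; less 45 min break → 11 h 10 min
Wed: 5:23 AM–11:32 AM = 6 h 9 min; less 45 min break → 5 h 24 min
Thu: 5:56 AM–12:22 PM = 6 h 26 min; less 45 min break → 5 h 41 min
Fri: 6:52 AM–4:07 PM = 9 h 15 min; less 45 min break → 8 h 30 min
Sat: 6:36 AM–2:12 PM = 7 h 36 min; less 45 min break → 6 h 51 min
Sun: 5:19 AM–2:29 PM = 9 h 10 min; less 45 min break → 8 h 25 min
Total: 7 h 34 min + 11 h 10 min + 5 h 24 min + 5 h 41 min + 8 h 30 min + 6 h 51 min + 8 h 25 min = 53 h 35 min.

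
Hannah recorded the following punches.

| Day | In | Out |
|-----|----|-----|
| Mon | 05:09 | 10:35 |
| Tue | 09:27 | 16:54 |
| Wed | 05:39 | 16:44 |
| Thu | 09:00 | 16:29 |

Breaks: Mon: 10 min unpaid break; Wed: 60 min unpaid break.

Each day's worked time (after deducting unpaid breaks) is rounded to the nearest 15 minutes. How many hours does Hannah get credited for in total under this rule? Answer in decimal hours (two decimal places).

Mon: 05:09–10:35 = 5 h 26 min − 10 min = 5 h 16 min → rounds to 5 h 15 min
Tue: 09:27–16:54 = 7 h 27 min → rounds to 7 h 30 min
Wed: 05:39–16:44 = 11 h 5 min − 60 min = 10 h 5 min → rounds to 10 h 0 min
Thu: 09:00–16:29 = 7 h 29 min → rounds to 7 h 30 min
Total credited: 30 h 15 min.

30.25 hours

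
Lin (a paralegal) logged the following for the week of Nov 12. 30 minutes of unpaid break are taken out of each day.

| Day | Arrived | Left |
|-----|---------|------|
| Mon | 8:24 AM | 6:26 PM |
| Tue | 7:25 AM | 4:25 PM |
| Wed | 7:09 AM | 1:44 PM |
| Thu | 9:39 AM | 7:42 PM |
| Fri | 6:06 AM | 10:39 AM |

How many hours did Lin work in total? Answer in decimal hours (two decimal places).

Mon: 8:24 AM–6:26 PM = 10 h 2 min; less 30 min break → 9 h 32 min
Tue: 7:25 AM–4:25 PM = 9 h 0 min; less 30 min break → 8 h 30 min
Wed: 7:09 AM–1:44 PM = 6 h 35 min; less 30 min break → 6 h 5 min
Thu: 9:39 AM–7:42 PM = 10 h 3 min; less 30 min break → 9 h 33 min
Fri: 6:06 AM–10:39 AM = 4 h 33 min; less 30 min break → 4 h 3 min
Total: 9 h 32 min + 8 h 30 min + 6 h 5 min + 9 h 33 min + 4 h 3 min = 37 h 43 min.

37.72 hours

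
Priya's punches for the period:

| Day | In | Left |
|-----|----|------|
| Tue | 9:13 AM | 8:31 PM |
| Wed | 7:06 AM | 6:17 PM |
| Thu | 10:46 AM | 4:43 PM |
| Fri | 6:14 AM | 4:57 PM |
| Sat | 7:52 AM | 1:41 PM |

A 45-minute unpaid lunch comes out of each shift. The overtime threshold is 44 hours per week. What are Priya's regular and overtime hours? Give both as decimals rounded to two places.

Tue: 9:13 AM–8:31 PM = 11 h 18 min; less 45 min break → 10 h 33 min
Wed: 7:06 AM–6:17 PM = 11 h 11 min; less 45 min break → 10 h 26 min
Thu: 10:46 AM–4:43 PM = 5 h 57 min; less 45 min break → 5 h 12 min
Fri: 6:14 AM–4:57 PM = 10 h 43 min; less 45 min break → 9 h 58 min
Sat: 7:52 AM–1:41 PM = 5 h 49 min; less 45 min break → 5 h 4 min
Total worked: 41 h 13 min = 41.22 h.
Threshold 44 h → overtime 0 h 0 min, regular 41 h 13 min.

Regular 41.22 hours, overtime 0.00 hours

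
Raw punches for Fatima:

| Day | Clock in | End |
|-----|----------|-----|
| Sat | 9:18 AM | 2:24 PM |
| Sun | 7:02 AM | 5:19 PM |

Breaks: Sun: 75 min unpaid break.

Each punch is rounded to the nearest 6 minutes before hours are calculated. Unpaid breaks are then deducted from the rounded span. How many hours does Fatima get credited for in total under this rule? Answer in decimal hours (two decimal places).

Sat: in 9:18 AM→9:18 AM, out 2:24 PM→2:24 PM; 5 h 6 min
Sun: in 7:02 AM→7:00 AM, out 5:19 PM→5:18 PM; 10 h 18 min − 75 min = 9 h 3 min
Total credited: 14 h 9 min.

14.15 hours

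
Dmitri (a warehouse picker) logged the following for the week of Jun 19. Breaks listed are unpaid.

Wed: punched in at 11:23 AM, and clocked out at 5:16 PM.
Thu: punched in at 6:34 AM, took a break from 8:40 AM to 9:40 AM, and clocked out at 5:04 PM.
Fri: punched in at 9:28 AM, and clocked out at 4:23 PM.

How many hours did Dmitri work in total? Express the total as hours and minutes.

Wed: 11:23 AM–5:16 PM = 5 h 53 min
Thu: 6:34 AM–5:04 PM = 10 h 30 min; less 60 min break → 9 h 30 min
Fri: 9:28 AM–4:23 PM = 6 h 55 min
Total: 5 h 53 min + 9 h 30 min + 6 h 55 min = 22 h 18 min.

22 h 18 min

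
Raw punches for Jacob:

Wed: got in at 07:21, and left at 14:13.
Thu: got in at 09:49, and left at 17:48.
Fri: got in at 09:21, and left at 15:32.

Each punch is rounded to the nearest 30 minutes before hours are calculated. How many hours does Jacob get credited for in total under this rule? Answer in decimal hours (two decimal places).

20.50 hours

Wed: in 07:21→07:30, out 14:13→14:00; 6 h 30 min
Thu: in 09:49→10:00, out 17:48→18:00; 8 h 0 min
Fri: in 09:21→09:30, out 15:32→15:30; 6 h 0 min
Total credited: 20 h 30 min.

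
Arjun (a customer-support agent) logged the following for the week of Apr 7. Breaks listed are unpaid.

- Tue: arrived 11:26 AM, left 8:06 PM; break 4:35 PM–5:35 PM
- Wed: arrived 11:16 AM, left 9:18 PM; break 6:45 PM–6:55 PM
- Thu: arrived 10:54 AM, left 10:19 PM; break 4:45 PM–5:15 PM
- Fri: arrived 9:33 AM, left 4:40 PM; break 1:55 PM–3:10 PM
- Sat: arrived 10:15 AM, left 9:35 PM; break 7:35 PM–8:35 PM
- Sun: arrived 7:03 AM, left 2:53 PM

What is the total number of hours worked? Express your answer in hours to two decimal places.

Tue: 11:26 AM–8:06 PM = 8 h 40 min; less 60 min break → 7 h 40 min
Wed: 11:16 AM–9:18 PM = 10 h 2 min; less 10 min break → 9 h 52 min
Thu: 10:54 AM–10:19 PM = 11 h 25 min; less 30 min break → 10 h 55 min
Fri: 9:33 AM–4:40 PM = 7 h 7 min; less 75 min break → 5 h 52 min
Sat: 10:15 AM–9:35 PM = 11 h 20 min; less 60 min break → 10 h 20 min
Sun: 7:03 AM–2:53 PM = 7 h 50 min
Total: 7 h 40 min + 9 h 52 min + 10 h 55 min + 5 h 52 min + 10 h 20 min + 7 h 50 min = 52 h 29 min.

52.48 hours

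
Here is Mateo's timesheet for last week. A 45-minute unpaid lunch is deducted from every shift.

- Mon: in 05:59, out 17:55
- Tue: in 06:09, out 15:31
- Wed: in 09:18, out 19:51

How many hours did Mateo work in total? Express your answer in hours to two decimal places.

Mon: 05:59–17:55 = 11 h 56 min; less 45 min break → 11 h 11 min
Tue: 06:09–15:31 = 9 h 22 min; less 45 min break → 8 h 37 min
Wed: 09:18–19:51 = 10 h 33 min; less 45 min break → 9 h 48 min
Total: 11 h 11 min + 8 h 37 min + 9 h 48 min = 29 h 36 min.

29.60 hours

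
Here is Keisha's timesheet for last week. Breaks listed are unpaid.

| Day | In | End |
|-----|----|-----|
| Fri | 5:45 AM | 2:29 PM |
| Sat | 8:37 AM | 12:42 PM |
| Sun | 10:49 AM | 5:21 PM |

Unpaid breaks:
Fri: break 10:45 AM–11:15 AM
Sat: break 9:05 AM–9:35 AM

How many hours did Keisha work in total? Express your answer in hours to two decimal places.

18.35 hours

Fri: 5:45 AM–2:29 PM = 8 h 44 min; less 30 min break → 8 h 14 min
Sat: 8:37 AM–12:42 PM = 4 h 5 min; less 30 min break → 3 h 35 min
Sun: 10:49 AM–5:21 PM = 6 h 32 min
Total: 8 h 14 min + 3 h 35 min + 6 h 32 min = 18 h 21 min.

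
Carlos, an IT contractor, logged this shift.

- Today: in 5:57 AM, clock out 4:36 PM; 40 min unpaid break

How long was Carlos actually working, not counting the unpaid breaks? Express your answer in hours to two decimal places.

9.98 hours

Today: 5:57 AM–4:36 PM = 10 h 39 min; less 40 min break → 9 h 59 min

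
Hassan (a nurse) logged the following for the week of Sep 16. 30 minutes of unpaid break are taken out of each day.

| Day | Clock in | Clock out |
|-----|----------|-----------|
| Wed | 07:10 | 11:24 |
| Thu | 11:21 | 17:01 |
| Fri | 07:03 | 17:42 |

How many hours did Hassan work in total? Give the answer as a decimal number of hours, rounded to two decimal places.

Wed: 07:10–11:24 = 4 h 14 min; less 30 min break → 3 h 44 min
Thu: 11:21–17:01 = 5 h 40 min; less 30 min break → 5 h 10 min
Fri: 07:03–17:42 = 10 h 39 min; less 30 min break → 10 h 9 min
Total: 3 h 44 min + 5 h 10 min + 10 h 9 min = 19 h 3 min.

19.05 hours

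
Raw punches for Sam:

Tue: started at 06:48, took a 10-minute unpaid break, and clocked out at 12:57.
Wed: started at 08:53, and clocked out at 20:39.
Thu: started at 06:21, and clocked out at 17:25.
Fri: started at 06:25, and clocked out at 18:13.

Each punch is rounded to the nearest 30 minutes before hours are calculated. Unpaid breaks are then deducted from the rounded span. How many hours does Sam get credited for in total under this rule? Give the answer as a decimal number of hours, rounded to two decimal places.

Tue: in 06:48→07:00, out 12:57→13:00; 6 h 0 min − 10 min = 5 h 50 min
Wed: in 08:53→09:00, out 20:39→20:30; 11 h 30 min
Thu: in 06:21→06:30, out 17:25→17:30; 11 h 0 min
Fri: in 06:25→06:30, out 18:13→18:00; 11 h 30 min
Total credited: 39 h 50 min.

39.83 hours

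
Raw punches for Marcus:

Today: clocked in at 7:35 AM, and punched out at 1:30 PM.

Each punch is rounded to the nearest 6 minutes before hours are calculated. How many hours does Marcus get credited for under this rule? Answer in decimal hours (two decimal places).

Today: in 7:35 AM→7:36 AM, out 1:30 PM→1:30 PM; 5 h 54 min

5.90 hours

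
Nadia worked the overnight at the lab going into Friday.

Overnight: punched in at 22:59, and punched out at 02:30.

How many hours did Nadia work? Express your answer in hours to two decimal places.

Overnight: 22:59 → midnight = 1 h 1 min; midnight → 02:30 = 2 h 30 min; span 3 h 31 min

3.52 hours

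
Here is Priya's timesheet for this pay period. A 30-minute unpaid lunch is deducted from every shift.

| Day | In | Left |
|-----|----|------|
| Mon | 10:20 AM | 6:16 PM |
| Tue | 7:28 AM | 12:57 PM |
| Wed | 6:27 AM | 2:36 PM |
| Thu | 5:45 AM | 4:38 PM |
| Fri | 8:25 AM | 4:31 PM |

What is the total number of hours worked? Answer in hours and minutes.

38 h 3 min

Mon: 10:20 AM–6:16 PM = 7 h 56 min; less 30 min break → 7 h 26 min
Tue: 7:28 AM–12:57 PM = 5 h 29 min; less 30 min break → 4 h 59 min
Wed: 6:27 AM–2:36 PM = 8 h 9 min; less 30 min break → 7 h 39 min
Thu: 5:45 AM–4:38 PM = 10 h 53 min; less 30 min break → 10 h 23 min
Fri: 8:25 AM–4:31 PM = 8 h 6 min; less 30 min break → 7 h 36 min
Total: 7 h 26 min + 4 h 59 min + 7 h 39 min + 10 h 23 min + 7 h 36 min = 38 h 3 min.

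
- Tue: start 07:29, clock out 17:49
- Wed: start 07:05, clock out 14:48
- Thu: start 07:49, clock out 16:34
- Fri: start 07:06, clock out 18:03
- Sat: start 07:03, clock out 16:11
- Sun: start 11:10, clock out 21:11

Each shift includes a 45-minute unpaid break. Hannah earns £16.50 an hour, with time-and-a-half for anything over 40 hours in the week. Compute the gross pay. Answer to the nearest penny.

Tue: 07:29–17:49 = 10 h 20 min; less 45 min break → 9 h 35 min
Wed: 07:05–14:48 = 7 h 43 min; less 45 min break → 6 h 58 min
Thu: 07:49–16:34 = 8 h 45 min; less 45 min break → 8 h 0 min
Fri: 07:06–18:03 = 10 h 57 min; less 45 min break → 10 h 12 min
Sat: 07:03–16:11 = 9 h 8 min; less 45 min break → 8 h 23 min
Sun: 11:10–21:11 = 10 h 1 min; less 45 min break → 9 h 16 min
Total worked: 52 h 24 min = 3144 min.
Regular 40 h 0 min = 2400 min at £16.50/h; overtime 12 h 24 min = 744 min at £24.75/h.
Pay = (2400 × £16.50 + 744 × £24.75) ÷ 60 = £966.90.

£966.90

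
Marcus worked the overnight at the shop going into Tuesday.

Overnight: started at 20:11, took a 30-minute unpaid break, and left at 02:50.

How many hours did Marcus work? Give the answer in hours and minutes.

Overnight: 20:11 → midnight = 3 h 49 min; midnight → 02:50 = 2 h 50 min; span 6 h 39 min; less 30 min break → 6 h 9 min

6 h 9 min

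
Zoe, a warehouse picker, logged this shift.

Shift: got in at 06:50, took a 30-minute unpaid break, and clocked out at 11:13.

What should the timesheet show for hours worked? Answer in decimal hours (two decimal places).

Shift: 06:50–11:13 = 4 h 23 min; less 30 min break → 3 h 53 min

3.88 hours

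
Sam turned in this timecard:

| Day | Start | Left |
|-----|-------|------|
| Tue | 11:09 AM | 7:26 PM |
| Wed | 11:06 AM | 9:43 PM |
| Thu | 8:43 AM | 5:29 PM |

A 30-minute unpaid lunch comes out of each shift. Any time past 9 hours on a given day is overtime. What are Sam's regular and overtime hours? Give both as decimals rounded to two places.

Regular 25.05 hours, overtime 1.12 hours

Tue: 11:09 AM–7:26 PM = 8 h 17 min; less 30 min break → 7 h 47 min
Wed: 11:06 AM–9:43 PM = 10 h 37 min; less 30 min break → 10 h 7 min
Thu: 8:43 AM–5:29 PM = 8 h 46 min; less 30 min break → 8 h 16 min
Tue reg 7 h 47 min / OT 0 h 0 min; Wed reg 9 h 0 min / OT 1 h 7 min; Thu reg 8 h 16 min / OT 0 h 0 min.
Totals: regular 25 h 3 min, overtime 1 h 7 min.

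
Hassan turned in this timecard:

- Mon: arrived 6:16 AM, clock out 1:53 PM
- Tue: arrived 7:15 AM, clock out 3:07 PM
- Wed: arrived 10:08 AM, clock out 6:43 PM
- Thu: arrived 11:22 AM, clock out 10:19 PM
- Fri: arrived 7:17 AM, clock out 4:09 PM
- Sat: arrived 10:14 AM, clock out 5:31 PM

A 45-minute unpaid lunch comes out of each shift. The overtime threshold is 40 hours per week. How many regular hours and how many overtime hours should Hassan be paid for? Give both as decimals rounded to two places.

Regular 40.00 hours, overtime 6.67 hours

Mon: 6:16 AM–1:53 PM = 7 h 37 min; less 45 min break → 6 h 52 min
Tue: 7:15 AM–3:07 PM = 7 h 52 min; less 45 min break → 7 h 7 min
Wed: 10:08 AM–6:43 PM = 8 h 35 min; less 45 min break → 7 h 50 min
Thu: 11:22 AM–10:19 PM = 10 h 57 min; less 45 min break → 10 h 12 min
Fri: 7:17 AM–4:09 PM = 8 h 52 min; less 45 min break → 8 h 7 min
Sat: 10:14 AM–5:31 PM = 7 h 17 min; less 45 min break → 6 h 32 min
Total worked: 46 h 40 min = 46.67 h.
Threshold 40 h → overtime 6 h 40 min, regular 40 h 0 min.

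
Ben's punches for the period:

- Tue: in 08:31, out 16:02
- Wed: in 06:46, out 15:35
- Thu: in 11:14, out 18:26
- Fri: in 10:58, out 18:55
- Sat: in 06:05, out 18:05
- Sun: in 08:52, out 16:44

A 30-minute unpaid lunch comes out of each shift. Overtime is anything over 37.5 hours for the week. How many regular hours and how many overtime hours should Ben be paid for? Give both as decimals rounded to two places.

Tue: 08:31–16:02 = 7 h 31 min; less 30 min break → 7 h 1 min
Wed: 06:46–15:35 = 8 h 49 min; less 30 min break → 8 h 19 min
Thu: 11:14–18:26 = 7 h 12 min; less 30 min break → 6 h 42 min
Fri: 10:58–18:55 = 7 h 57 min; less 30 min break → 7 h 27 min
Sat: 06:05–18:05 = 12 h 0 min; less 30 min break → 11 h 30 min
Sun: 08:52–16:44 = 7 h 52 min; less 30 min break → 7 h 22 min
Total worked: 48 h 21 min = 48.35 h.
Threshold 37.5 h → overtime 10 h 51 min, regular 37 h 30 min.

Regular 37.50 hours, overtime 10.85 hours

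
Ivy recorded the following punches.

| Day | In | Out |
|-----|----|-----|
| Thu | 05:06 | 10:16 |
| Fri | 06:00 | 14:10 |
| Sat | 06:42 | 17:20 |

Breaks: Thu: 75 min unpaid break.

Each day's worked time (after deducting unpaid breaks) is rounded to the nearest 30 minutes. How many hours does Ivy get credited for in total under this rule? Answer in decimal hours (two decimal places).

22.50 hours

Thu: 05:06–10:16 = 5 h 10 min − 75 min = 3 h 55 min → rounds to 4 h 0 min
Fri: 06:00–14:10 = 8 h 10 min → rounds to 8 h 0 min
Sat: 06:42–17:20 = 10 h 38 min → rounds to 10 h 30 min
Total credited: 22 h 30 min.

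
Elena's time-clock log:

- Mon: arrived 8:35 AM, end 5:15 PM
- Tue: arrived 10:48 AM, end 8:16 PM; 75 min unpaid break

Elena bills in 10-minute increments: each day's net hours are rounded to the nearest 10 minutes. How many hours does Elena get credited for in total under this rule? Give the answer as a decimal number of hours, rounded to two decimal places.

16.83 hours

Mon: 8:35 AM–5:15 PM = 8 h 40 min → rounds to 8 h 40 min
Tue: 10:48 AM–8:16 PM = 9 h 28 min − 75 min = 8 h 13 min → rounds to 8 h 10 min
Total credited: 16 h 50 min.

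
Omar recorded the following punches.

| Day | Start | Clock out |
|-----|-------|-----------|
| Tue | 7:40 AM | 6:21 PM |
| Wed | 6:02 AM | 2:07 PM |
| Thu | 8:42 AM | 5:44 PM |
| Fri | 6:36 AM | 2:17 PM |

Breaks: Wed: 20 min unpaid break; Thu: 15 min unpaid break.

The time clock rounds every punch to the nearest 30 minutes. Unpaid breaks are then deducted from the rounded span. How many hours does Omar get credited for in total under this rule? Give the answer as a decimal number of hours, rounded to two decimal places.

Tue: in 7:40 AM→7:30 AM, out 6:21 PM→6:30 PM; 11 h 0 min
Wed: in 6:02 AM→6:00 AM, out 2:07 PM→2:00 PM; 8 h 0 min − 20 min = 7 h 40 min
Thu: in 8:42 AM→8:30 AM, out 5:44 PM→5:30 PM; 9 h 0 min − 15 min = 8 h 45 min
Fri: in 6:36 AM→6:30 AM, out 2:17 PM→2:30 PM; 8 h 0 min
Total credited: 35 h 25 min.

35.42 hours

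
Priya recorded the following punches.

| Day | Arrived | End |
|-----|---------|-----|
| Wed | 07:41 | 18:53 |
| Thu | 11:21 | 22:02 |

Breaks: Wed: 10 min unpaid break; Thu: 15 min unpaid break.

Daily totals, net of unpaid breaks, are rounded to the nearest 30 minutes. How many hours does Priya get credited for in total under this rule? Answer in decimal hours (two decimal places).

Wed: 07:41–18:53 = 11 h 12 min − 10 min = 11 h 2 min → rounds to 11 h 0 min
Thu: 11:21–22:02 = 10 h 41 min − 15 min = 10 h 26 min → rounds to 10 h 30 min
Total credited: 21 h 30 min.

21.50 hours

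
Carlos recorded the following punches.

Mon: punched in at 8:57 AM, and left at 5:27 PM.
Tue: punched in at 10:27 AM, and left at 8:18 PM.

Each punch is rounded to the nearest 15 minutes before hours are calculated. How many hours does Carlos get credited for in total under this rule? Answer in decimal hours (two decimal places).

Mon: in 8:57 AM→9:00 AM, out 5:27 PM→5:30 PM; 8 h 30 min
Tue: in 10:27 AM→10:30 AM, out 8:18 PM→8:15 PM; 9 h 45 min
Total credited: 18 h 15 min.

18.25 hours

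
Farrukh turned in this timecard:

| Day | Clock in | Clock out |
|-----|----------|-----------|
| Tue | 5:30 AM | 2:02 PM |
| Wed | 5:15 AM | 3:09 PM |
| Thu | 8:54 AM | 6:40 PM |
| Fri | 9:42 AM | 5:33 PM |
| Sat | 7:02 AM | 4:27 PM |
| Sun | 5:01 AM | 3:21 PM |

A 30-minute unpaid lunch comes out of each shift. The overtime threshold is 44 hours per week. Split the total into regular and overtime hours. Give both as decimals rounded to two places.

Regular 44.00 hours, overtime 8.80 hours

Tue: 5:30 AM–2:02 PM = 8 h 32 min; less 30 min break → 8 h 2 min
Wed: 5:15 AM–3:09 PM = 9 h 54 min; less 30 min break → 9 h 24 min
Thu: 8:54 AM–6:40 PM = 9 h 46 min; less 30 min break → 9 h 16 min
Fri: 9:42 AM–5:33 PM = 7 h 51 min; less 30 min break → 7 h 21 min
Sat: 7:02 AM–4:27 PM = 9 h 25 min; less 30 min break → 8 h 55 min
Sun: 5:01 AM–3:21 PM = 10 h 20 min; less 30 min break → 9 h 50 min
Total worked: 52 h 48 min = 52.80 h.
Threshold 44 h → overtime 8 h 48 min, regular 44 h 0 min.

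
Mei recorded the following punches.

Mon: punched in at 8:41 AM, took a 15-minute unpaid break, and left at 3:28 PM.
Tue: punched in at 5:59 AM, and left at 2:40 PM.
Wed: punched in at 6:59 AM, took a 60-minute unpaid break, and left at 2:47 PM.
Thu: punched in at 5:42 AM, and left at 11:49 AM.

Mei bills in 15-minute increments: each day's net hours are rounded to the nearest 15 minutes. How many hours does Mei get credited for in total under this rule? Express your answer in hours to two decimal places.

28.00 hours

Mon: 8:41 AM–3:28 PM = 6 h 47 min − 15 min = 6 h 32 min → rounds to 6 h 30 min
Tue: 5:59 AM–2:40 PM = 8 h 41 min → rounds to 8 h 45 min
Wed: 6:59 AM–2:47 PM = 7 h 48 min − 60 min = 6 h 48 min → rounds to 6 h 45 min
Thu: 5:42 AM–11:49 AM = 6 h 7 min → rounds to 6 h 0 min
Total credited: 28 h 0 min.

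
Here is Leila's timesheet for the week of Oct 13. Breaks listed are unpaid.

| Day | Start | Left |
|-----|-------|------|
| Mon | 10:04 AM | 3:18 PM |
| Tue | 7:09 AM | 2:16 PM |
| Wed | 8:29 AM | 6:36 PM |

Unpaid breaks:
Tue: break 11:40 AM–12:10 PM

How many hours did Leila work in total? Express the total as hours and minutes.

Mon: 10:04 AM–3:18 PM = 5 h 14 min
Tue: 7:09 AM–2:16 PM = 7 h 7 min; less 30 min break → 6 h 37 min
Wed: 8:29 AM–6:36 PM = 10 h 7 min
Total: 5 h 14 min + 6 h 37 min + 10 h 7 min = 21 h 58 min.

21 h 58 min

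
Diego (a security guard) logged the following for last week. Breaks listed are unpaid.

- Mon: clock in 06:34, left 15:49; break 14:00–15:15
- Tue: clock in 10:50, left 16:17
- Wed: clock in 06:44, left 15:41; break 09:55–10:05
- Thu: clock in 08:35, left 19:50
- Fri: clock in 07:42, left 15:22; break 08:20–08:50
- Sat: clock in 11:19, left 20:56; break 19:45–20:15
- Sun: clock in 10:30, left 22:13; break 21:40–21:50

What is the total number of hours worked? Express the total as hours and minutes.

Mon: 06:34–15:49 = 9 h 15 min; less 75 min break → 8 h 0 min
Tue: 10:50–16:17 = 5 h 27 min
Wed: 06:44–15:41 = 8 h 57 min; less 10 min break → 8 h 47 min
Thu: 08:35–19:50 = 11 h 15 min
Fri: 07:42–15:22 = 7 h 40 min; less 30 min break → 7 h 10 min
Sat: 11:19–20:56 = 9 h 37 min; less 30 min break → 9 h 7 min
Sun: 10:30–22:13 = 11 h 43 min; less 10 min break → 11 h 33 min
Total: 8 h 0 min + 5 h 27 min + 8 h 47 min + 11 h 15 min + 7 h 10 min + 9 h 7 min + 11 h 33 min = 61 h 19 min.

61 h 19 min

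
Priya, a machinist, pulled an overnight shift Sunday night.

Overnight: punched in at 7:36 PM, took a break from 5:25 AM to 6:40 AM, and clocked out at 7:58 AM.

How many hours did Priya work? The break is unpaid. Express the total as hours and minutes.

11 h 7 min

Overnight: 7:36 PM → midnight = 4 h 24 min; midnight → 7:58 AM = 7 h 58 min; span 12 h 22 min; less 75 min break → 11 h 7 min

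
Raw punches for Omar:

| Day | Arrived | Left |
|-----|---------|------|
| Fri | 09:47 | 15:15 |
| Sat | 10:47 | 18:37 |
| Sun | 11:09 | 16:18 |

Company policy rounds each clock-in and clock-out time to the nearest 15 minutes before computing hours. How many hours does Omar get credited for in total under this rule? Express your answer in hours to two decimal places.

Fri: in 09:47→09:45, out 15:15→15:15; 5 h 30 min
Sat: in 10:47→10:45, out 18:37→18:30; 7 h 45 min
Sun: in 11:09→11:15, out 16:18→16:15; 5 h 0 min
Total credited: 18 h 15 min.

18.25 hours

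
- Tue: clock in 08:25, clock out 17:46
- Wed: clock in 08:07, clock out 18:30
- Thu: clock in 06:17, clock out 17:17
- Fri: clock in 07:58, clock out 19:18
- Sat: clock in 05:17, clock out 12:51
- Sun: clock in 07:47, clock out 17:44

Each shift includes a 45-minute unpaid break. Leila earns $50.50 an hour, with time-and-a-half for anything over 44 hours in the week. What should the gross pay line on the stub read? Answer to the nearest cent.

$3061.56

Tue: 08:25–17:46 = 9 h 21 min; less 45 min break → 8 h 36 min
Wed: 08:07–18:30 = 10 h 23 min; less 45 min break → 9 h 38 min
Thu: 06:17–17:17 = 11 h 0 min; less 45 min break → 10 h 15 min
Fri: 07:58–19:18 = 11 h 20 min; less 45 min break → 10 h 35 min
Sat: 05:17–12:51 = 7 h 34 min; less 45 min break → 6 h 49 min
Sun: 07:47–17:44 = 9 h 57 min; less 45 min break → 9 h 12 min
Total worked: 55 h 5 min = 3305 min.
Regular 44 h 0 min = 2640 min at $50.50/h; overtime 11 h 5 min = 665 min at $75.75/h.
Pay = (2640 × $50.50 + 665 × $75.75) ÷ 60 = $3061.56.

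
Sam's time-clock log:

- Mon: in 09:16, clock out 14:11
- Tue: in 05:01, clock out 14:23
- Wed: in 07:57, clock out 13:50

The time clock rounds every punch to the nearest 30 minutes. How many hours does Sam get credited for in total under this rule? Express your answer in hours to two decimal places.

Mon: in 09:16→09:30, out 14:11→14:00; 4 h 30 min
Tue: in 05:01→05:00, out 14:23→14:30; 9 h 30 min
Wed: in 07:57→08:00, out 13:50→14:00; 6 h 0 min
Total credited: 20 h 0 min.

20.00 hours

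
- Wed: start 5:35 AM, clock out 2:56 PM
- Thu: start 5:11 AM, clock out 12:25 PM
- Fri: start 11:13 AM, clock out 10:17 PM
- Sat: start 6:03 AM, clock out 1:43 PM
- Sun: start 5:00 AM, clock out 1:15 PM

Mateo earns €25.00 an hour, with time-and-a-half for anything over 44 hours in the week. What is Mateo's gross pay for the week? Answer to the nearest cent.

Wed: 5:35 AM–2:56 PM = 9 h 21 min
Thu: 5:11 AM–12:25 PM = 7 h 14 min
Fri: 11:13 AM–10:17 PM = 11 h 4 min
Sat: 6:03 AM–1:43 PM = 7 h 40 min
Sun: 5:00 AM–1:15 PM = 8 h 15 min
Total worked: 43 h 34 min = 2614 min.
Regular 43 h 34 min = 2614 min at €25.00/h; overtime 0 h 0 min = 0 min at €37.50/h.
Pay = (2614 × €25.00 + 0 × €37.50) ÷ 60 = €1089.17.

€1089.17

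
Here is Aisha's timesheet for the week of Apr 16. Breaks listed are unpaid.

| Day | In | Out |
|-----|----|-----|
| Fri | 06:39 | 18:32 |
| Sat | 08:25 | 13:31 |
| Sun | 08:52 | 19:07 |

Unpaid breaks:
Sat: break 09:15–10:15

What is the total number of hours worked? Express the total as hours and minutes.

Fri: 06:39–18:32 = 11 h 53 min
Sat: 08:25–13:31 = 5 h 6 min; less 60 min break → 4 h 6 min
Sun: 08:52–19:07 = 10 h 15 min
Total: 11 h 53 min + 4 h 6 min + 10 h 15 min = 26 h 14 min.

26 h 14 min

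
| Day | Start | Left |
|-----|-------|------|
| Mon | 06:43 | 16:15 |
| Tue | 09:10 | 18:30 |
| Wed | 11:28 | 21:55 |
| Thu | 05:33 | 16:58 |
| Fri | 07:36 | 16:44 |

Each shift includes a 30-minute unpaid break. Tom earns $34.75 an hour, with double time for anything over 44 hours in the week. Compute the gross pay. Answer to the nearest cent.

Mon: 06:43–16:15 = 9 h 32 min; less 30 min break → 9 h 2 min
Tue: 09:10–18:30 = 9 h 20 min; less 30 min break → 8 h 50 min
Wed: 11:28–21:55 = 10 h 27 min; less 30 min break → 9 h 57 min
Thu: 05:33–16:58 = 11 h 25 min; less 30 min break → 10 h 55 min
Fri: 07:36–16:44 = 9 h 8 min; less 30 min break → 8 h 38 min
Total worked: 47 h 22 min = 2842 min.
Regular 44 h 0 min = 2640 min at $34.75/h; overtime 3 h 22 min = 202 min at $69.50/h.
Pay = (2640 × $34.75 + 202 × $69.50) ÷ 60 = $1762.98.

$1762.98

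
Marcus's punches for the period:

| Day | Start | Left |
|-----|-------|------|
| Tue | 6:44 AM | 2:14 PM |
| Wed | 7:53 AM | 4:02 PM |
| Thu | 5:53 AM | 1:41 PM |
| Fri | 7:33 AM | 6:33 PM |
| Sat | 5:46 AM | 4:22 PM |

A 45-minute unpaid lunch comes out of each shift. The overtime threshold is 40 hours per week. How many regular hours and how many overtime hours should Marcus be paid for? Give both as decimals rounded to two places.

Regular 40.00 hours, overtime 1.30 hours

Tue: 6:44 AM–2:14 PM = 7 h 30 min; less 45 min break → 6 h 45 min
Wed: 7:53 AM–4:02 PM = 8 h 9 min; less 45 min break → 7 h 24 min
Thu: 5:53 AM–1:41 PM = 7 h 48 min; less 45 min break → 7 h 3 min
Fri: 7:33 AM–6:33 PM = 11 h 0 min; less 45 min break → 10 h 15 min
Sat: 5:46 AM–4:22 PM = 10 h 36 min; less 45 min break → 9 h 51 min
Total worked: 41 h 18 min = 41.30 h.
Threshold 40 h → overtime 1 h 18 min, regular 40 h 0 min.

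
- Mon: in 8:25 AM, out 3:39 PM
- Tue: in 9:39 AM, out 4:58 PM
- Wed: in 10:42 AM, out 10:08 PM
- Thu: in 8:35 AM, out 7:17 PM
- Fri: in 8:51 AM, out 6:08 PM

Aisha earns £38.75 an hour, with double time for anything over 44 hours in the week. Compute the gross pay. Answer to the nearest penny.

£1857.42

Mon: 8:25 AM–3:39 PM = 7 h 14 min
Tue: 9:39 AM–4:58 PM = 7 h 19 min
Wed: 10:42 AM–10:08 PM = 11 h 26 min
Thu: 8:35 AM–7:17 PM = 10 h 42 min
Fri: 8:51 AM–6:08 PM = 9 h 17 min
Total worked: 45 h 58 min = 2758 min.
Regular 44 h 0 min = 2640 min at £38.75/h; overtime 1 h 58 min = 118 min at £77.50/h.
Pay = (2640 × £38.75 + 118 × £77.50) ÷ 60 = £1857.42.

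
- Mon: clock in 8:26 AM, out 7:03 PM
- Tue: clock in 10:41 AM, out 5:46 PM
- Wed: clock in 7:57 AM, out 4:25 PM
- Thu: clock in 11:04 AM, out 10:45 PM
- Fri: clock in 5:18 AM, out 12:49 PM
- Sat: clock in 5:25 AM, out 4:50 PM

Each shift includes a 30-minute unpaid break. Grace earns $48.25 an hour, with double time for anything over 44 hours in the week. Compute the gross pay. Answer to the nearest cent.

$3067.09

Mon: 8:26 AM–7:03 PM = 10 h 37 min; less 30 min break → 10 h 7 min
Tue: 10:41 AM–5:46 PM = 7 h 5 min; less 30 min break → 6 h 35 min
Wed: 7:57 AM–4:25 PM = 8 h 28 min; less 30 min break → 7 h 58 min
Thu: 11:04 AM–10:45 PM = 11 h 41 min; less 30 min break → 11 h 11 min
Fri: 5:18 AM–12:49 PM = 7 h 31 min; less 30 min break → 7 h 1 min
Sat: 5:25 AM–4:50 PM = 11 h 25 min; less 30 min break → 10 h 55 min
Total worked: 53 h 47 min = 3227 min.
Regular 44 h 0 min = 2640 min at $48.25/h; overtime 9 h 47 min = 587 min at $96.50/h.
Pay = (2640 × $48.25 + 587 × $96.50) ÷ 60 = $3067.09.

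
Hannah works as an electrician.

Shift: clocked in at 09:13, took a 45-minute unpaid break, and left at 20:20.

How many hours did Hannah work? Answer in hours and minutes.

10 h 22 min

Shift: 09:13–20:20 = 11 h 7 min; less 45 min break → 10 h 22 min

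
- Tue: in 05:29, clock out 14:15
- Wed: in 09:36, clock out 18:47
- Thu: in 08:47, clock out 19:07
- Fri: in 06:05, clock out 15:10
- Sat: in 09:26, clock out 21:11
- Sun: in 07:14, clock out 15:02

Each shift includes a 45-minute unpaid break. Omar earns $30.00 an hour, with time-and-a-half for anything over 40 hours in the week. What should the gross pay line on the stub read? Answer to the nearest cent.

$1758.75

Tue: 05:29–14:15 = 8 h 46 min; less 45 min break → 8 h 1 min
Wed: 09:36–18:47 = 9 h 11 min; less 45 min break → 8 h 26 min
Thu: 08:47–19:07 = 10 h 20 min; less 45 min break → 9 h 35 min
Fri: 06:05–15:10 = 9 h 5 min; less 45 min break → 8 h 20 min
Sat: 09:26–21:11 = 11 h 45 min; less 45 min break → 11 h 0 min
Sun: 07:14–15:02 = 7 h 48 min; less 45 min break → 7 h 3 min
Total worked: 52 h 25 min = 3145 min.
Regular 40 h 0 min = 2400 min at $30.00/h; overtime 12 h 25 min = 745 min at $45.00/h.
Pay = (2400 × $30.00 + 745 × $45.00) ÷ 60 = $1758.75.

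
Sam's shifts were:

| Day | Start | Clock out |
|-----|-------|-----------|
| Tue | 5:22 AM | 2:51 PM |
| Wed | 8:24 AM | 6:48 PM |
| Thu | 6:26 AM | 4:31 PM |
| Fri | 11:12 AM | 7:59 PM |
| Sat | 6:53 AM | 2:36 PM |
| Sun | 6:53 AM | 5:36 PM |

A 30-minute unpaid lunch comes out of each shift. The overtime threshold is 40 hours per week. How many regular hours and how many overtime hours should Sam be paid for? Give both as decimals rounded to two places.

Regular 40.00 hours, overtime 14.18 hours

Tue: 5:22 AM–2:51 PM = 9 h 29 min; less 30 min break → 8 h 59 min
Wed: 8:24 AM–6:48 PM = 10 h 24 min; less 30 min break → 9 h 54 min
Thu: 6:26 AM–4:31 PM = 10 h 5 min; less 30 min break → 9 h 35 min
Fri: 11:12 AM–7:59 PM = 8 h 47 min; less 30 min break → 8 h 17 min
Sat: 6:53 AM–2:36 PM = 7 h 43 min; less 30 min break → 7 h 13 min
Sun: 6:53 AM–5:36 PM = 10 h 43 min; less 30 min break → 10 h 13 min
Total worked: 54 h 11 min = 54.18 h.
Threshold 40 h → overtime 14 h 11 min, regular 40 h 0 min.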